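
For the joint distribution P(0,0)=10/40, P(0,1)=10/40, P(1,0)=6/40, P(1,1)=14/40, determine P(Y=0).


P(Y=0) = P(0,0)+P(1,0) = 10/40 + 6/40 = 16/40 = 2/5

2/5


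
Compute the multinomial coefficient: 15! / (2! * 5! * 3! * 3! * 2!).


15! = 1307674368000
Denominator: 2!=2 * 5!=120 * 3!=6 * 3!=6 * 2!=2
Coefficient = 1307674368000 / 17280 = 75675600

75675600


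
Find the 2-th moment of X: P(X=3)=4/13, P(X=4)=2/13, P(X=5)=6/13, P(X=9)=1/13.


E[X^2] = sum(x^2 * P(x))
= 9*4/13 + 16*2/13 + 25*6/13 + 81*1/13
= 23

23


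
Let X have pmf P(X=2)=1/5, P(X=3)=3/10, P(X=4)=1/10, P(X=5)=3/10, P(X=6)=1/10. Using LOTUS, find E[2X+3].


E[2X+3] = sum(g(x)*P(x))
= 7*1/5 + 9*3/10 + 11*1/10 + 13*3/10 + 15*1/10
= 53/5

53/5


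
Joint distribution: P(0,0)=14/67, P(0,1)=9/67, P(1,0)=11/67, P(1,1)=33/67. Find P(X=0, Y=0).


Read from table: P(X=0, Y=0) = 14/67

14/67


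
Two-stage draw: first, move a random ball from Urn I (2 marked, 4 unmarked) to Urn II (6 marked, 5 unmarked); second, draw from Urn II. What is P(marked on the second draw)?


P(transfer marked) = 2/6 = 1/3; P(transfer unmarked) = 2/3
If marked transferred: Urn II has 7 marked of 12, so P(marked|marked moved) = 7/12
If unmarked transferred: Urn II has 6 marked of 12, so P(marked|unmarked moved) = 1/2
By total probability: P(marked) = 1/3*7/12 + 2/3*1/2 = 19/36

19/36


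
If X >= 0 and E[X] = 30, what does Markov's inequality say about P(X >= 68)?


Markov: P(X >= a) <= E[X]/a
P(X >= 68) <= 30/68 = 15/34

15/34


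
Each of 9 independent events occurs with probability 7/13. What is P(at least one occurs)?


P(at least one) = 1 - P(none)
P(none) = (1 - 7/13)^9 = (6/13)^9 = 10077696/10604499373
P(at least one) = 1 - 10077696/10604499373 = 10594421677/10604499373

10594421677/10604499373


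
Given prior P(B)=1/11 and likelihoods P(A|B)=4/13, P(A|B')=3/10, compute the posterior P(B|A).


P(A) = P(A|B)P(B) + P(A|B')P(B') = 4/13*1/11 + 3/10*10/11 = 43/143
P(B|A) = P(A|B)P(B)/P(A) = (4/143)/(43/143) = 4/43

4/43


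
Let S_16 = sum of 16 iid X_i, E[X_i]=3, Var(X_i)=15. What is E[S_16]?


E[S_n] = n*E[X_1] = 16*3 = 48

48


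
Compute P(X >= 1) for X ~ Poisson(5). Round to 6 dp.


P(X>=1) = 1 - P(X<=0) = 1 - (e^(-5)*5^0/0!)
≈ 1 - 0.0067379470 = 0.9932620530
≈ 0.993262

0.993262


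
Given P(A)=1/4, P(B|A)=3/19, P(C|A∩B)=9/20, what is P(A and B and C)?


P(A∩B∩C) = P(A) * P(B|A) * P(C|A∩B)
= 1/4 * 3/19 * 9/20
= 3/76 * 9/20 = 27/1520

27/1520


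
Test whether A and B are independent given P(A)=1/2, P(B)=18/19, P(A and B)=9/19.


P(A)*P(B) = 1/2*18/19 = 9/19
P(A∩B) = 9/19, which equals P(A)P(B), so independent

Yes, A and B are independent


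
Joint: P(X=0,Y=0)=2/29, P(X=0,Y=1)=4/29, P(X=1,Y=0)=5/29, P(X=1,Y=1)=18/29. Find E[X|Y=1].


P(Y=1) = 22/29
E[X|Y=1] = (0*4 + 1*18)/22 = 18/22 = 9/11

9/11


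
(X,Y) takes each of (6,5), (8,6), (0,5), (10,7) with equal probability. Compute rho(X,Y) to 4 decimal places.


Cov(X,Y) = 2.5000, Var(X) = 14.0000, Var(Y) = 0.6875
rho = Cov/(sqrt(VarX)*sqrt(VarY)) = 0.8058

0.8058


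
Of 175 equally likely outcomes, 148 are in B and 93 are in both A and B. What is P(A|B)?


P(A|B) = P(A∩B)/P(B) = (93/175)/(148/175) = 93/148

93/148


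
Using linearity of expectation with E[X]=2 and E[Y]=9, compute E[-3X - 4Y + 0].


E[-3X - 4Y + 0] = -3*E[X] - 4*E[Y] + 0
= (-3)*(2) + (-4)*(9) + (0)
= -6 - 36 + 0 = -42

-42


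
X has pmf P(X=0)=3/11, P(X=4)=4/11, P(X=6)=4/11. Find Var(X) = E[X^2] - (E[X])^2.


E[X] = 40/11, E[X^2] = 208/11
Var(X) = E[X^2] - (E[X])^2 = 208/11 - (40/11)^2 = 688/121

688/121


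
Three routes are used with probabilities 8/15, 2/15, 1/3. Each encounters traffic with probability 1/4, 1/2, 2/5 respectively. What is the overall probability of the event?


P(A) = P(A|B1)P(B1) + P(A|B2)P(B2) + P(A|B3)P(B3)
= 1/4*8/15 + 1/2*2/15 + 2/5*1/3
= 2/15 + 1/15 + 2/15 = 1/3

1/3


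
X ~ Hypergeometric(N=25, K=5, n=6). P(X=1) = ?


P(X=1) = C(5,1)*C(20,5) / C(25,6)
= 5*15504 / 177100
= 77520/177100 = 3876/8855

3876/8855


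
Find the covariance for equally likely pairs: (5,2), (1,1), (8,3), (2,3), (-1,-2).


E[X]=3, E[Y]=7/5, E[XY]=43/5
Cov(X,Y) = E[XY] - E[X]E[Y] = 43/5 - 3*7/5 = 22/5

22/5


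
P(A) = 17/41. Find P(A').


P(A') = 1 - P(A) = 1 - 17/41 = 24/41

24/41


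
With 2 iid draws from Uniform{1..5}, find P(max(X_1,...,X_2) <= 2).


P(max <= 2) = P(all X_i <= 2) = (P(X_1 <= 2))^2
= (2/5)^2 = 4/25

4/25


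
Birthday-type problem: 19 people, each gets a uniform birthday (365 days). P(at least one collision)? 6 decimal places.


P(all different) = prod((365-i)/365 for i=0..18) = 0.620881
P(at least one match) = 1 - 0.620881 = 0.379119

0.379119


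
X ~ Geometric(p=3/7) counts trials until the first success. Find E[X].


For geometric (trials until first success), E[X] = 1/p = 1/(3/7) = 7/3

7/3


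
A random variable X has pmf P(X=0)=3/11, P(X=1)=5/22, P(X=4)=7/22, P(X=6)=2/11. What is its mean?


E[X] = sum(x * P(x))
= 0*3/11 + 1*5/22 + 4*7/22 + 6*2/11
= 57/22

57/22


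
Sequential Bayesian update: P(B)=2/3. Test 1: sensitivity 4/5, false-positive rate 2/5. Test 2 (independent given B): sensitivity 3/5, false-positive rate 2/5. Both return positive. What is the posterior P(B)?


After test 1: P(+) = 4/5*2/3 + 2/5*1/3 = 2/3
P(B|+) = (8/15)/(2/3) = 4/5
After test 2 (use post1 as new prior): P(+) = 3/5*4/5 + 2/5*1/5 = 14/25
P(B|+,+) = (12/25)/(14/25) = 6/7

6/7


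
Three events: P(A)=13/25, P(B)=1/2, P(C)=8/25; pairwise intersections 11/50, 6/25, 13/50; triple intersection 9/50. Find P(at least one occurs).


P(A∪B∪C) = P(A)+P(B)+P(C) - P(AB)-P(AC)-P(BC) + P(ABC)
= 13/25+1/2+8/25 - 11/50-6/25-13/50 + 9/50
= 4/5

4/5


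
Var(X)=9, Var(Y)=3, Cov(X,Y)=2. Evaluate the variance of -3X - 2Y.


Var(-3X - 2Y) = (-3)^2*Var(X) + (-2)^2*Var(Y) + 2*(-3)*(-2)*Cov(X,Y)
= 9*9 + 4*3 + 12*2
= 81 + 12 + 24 = 117

117


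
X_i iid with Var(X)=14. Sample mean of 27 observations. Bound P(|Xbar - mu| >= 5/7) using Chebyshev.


Var(Xbar) = Var(X)/n = 14/27
Chebyshev: P(|Xbar-mu| >= 5/7) <= Var(Xbar)/(5/7)^2 = (14/27)/(25/49) = 686/675
Bound exceeds 1, so trivial bound: 1

1


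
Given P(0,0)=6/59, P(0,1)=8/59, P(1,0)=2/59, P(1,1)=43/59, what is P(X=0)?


P(X=0) = P(0,0)+P(0,1) = 6/59 + 8/59 = 14/59

14/59


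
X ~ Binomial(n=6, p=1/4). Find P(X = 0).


P(X=0) = C(6,0) * p^0 * (1-p)^6
= 1 * 1 * 729/4096
= 729/4096

729/4096


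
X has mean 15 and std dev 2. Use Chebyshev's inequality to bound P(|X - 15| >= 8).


k = 8/2 = 4
Chebyshev: P(|X-mu| >= k*sigma) <= 1/k^2 = 1/4^2 = 1/16

1/16


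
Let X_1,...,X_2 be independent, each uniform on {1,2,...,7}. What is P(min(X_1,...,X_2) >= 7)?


P(min >= 7) = P(all X_i >= 7) = (P(X_1 >= 7))^2
= (1/7)^2 = 1/49

1/49


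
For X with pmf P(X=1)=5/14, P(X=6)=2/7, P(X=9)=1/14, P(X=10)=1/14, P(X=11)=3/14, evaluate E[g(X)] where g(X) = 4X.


E[4X] = sum(g(x)*P(x))
= 4*5/14 + 24*2/7 + 36*1/14 + 40*1/14 + 44*3/14
= 162/7

162/7


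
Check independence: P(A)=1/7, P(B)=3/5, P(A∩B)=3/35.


P(A)*P(B) = 1/7*3/5 = 3/35
P(A∩B) = 3/35, which equals P(A)P(B), so independent

Yes, A and B are independent


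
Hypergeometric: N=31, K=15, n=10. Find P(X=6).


P(X=6) = C(15,6)*C(16,4) / C(31,10)
= 5005*1820 / 44352165
= 9109100/44352165 = 12740/62031

12740/62031


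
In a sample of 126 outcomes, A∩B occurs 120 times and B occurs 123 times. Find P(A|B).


P(A|B) = P(A∩B)/P(B) = (120/126)/(123/126) = 120/123 = 40/41

40/41


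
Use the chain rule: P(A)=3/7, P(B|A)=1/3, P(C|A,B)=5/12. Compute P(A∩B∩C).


P(A∩B∩C) = P(A) * P(B|A) * P(C|A∩B)
= 3/7 * 1/3 * 5/12
= 1/7 * 5/12 = 5/84

5/84


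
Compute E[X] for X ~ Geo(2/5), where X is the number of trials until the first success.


For geometric (trials until first success), E[X] = 1/p = 1/(2/5) = 5/2

5/2


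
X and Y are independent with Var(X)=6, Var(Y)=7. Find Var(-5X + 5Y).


Independence => Cov(X,Y)=0
Var(-5X + 5Y) = (-5)^2*Var(X) + 5^2*Var(Y)
= 25*6 + 25*7 = 325

325


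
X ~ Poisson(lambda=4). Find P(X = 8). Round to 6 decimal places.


P(X=8) = e^(-4) * 4^8 / 8!
≈ 0.01831563889 * 65536 / 40320
≈ 0.029770

0.029770


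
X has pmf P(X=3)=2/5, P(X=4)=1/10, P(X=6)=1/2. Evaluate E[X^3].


E[X^3] = sum(x^3 * P(x))
= 27*2/5 + 64*1/10 + 216*1/2
= 626/5

626/5


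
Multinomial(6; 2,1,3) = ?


6! = 720
Denominator: 2!=2 * 1!=1 * 3!=6
Coefficient = 720 / 12 = 60

60


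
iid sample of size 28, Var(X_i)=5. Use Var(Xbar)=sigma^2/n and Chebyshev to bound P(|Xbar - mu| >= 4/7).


Var(Xbar) = Var(X)/n = 5/28
Chebyshev: P(|Xbar-mu| >= 4/7) <= Var(Xbar)/(4/7)^2 = (5/28)/(16/49) = 35/64

35/64


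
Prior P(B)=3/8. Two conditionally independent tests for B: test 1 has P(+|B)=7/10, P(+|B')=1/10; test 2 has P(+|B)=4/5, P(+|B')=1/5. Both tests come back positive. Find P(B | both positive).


After test 1: P(+) = 7/10*3/8 + 1/10*5/8 = 13/40
P(B|+) = (21/80)/(13/40) = 21/26
After test 2 (use post1 as new prior): P(+) = 4/5*21/26 + 1/5*5/26 = 89/130
P(B|+,+) = (42/65)/(89/130) = 84/89

84/89


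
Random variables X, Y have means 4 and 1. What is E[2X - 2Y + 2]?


E[2X - 2Y + 2] = 2*E[X] - 2*E[Y] + 2
= (2)*(4) + (-2)*(1) + (2)
= 8 - 2 + 2 = 8

8


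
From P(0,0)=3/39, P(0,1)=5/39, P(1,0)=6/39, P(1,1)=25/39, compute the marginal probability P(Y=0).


P(Y=0) = P(0,0)+P(1,0) = 3/39 + 6/39 = 9/39 = 3/13

3/13


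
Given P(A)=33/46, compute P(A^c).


P(A') = 1 - P(A) = 1 - 33/46 = 13/46

13/46


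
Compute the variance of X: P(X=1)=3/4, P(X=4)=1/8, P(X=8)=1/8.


E[X] = 9/4, E[X^2] = 43/4
Var(X) = E[X^2] - (E[X])^2 = 43/4 - (9/4)^2 = 91/16

91/16


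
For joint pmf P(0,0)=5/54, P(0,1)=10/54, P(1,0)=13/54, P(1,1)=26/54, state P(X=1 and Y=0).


Read from table: P(X=1, Y=0) = 13/54

13/54


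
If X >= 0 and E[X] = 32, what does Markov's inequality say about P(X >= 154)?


Markov: P(X >= a) <= E[X]/a
P(X >= 154) <= 32/154 = 16/77

16/77


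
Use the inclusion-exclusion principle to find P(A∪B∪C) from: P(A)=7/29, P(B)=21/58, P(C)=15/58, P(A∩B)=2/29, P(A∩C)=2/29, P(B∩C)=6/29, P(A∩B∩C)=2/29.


P(A∪B∪C) = P(A)+P(B)+P(C) - P(AB)-P(AC)-P(BC) + P(ABC)
= 7/29+21/58+15/58 - 2/29-2/29-6/29 + 2/29
= 17/29

17/29


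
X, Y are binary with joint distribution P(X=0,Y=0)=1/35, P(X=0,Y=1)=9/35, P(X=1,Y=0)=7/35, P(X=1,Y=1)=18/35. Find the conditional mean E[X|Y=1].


P(Y=1) = 27/35
E[X|Y=1] = (0*9 + 1*18)/27 = 18/27 = 2/3

2/3


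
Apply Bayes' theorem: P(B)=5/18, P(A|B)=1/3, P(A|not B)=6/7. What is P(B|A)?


P(A) = P(A|B)P(B) + P(A|B')P(B') = 1/3*5/18 + 6/7*13/18 = 269/378
P(B|A) = P(A|B)P(B)/P(A) = (5/54)/(269/378) = 35/269

35/269


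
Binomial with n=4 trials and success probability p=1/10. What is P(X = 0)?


P(X=0) = C(4,0) * p^0 * (1-p)^4
= 1 * 1 * 6561/10000
= 6561/10000

6561/10000


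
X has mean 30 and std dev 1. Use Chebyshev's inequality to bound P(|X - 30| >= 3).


k = 3/1 = 3
Chebyshev: P(|X-mu| >= k*sigma) <= 1/k^2 = 1/3^2 = 1/9

1/9


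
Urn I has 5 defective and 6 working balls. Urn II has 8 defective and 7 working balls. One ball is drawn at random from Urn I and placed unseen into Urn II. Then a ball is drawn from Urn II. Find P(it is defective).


P(transfer defective) = 5/11; P(transfer working) = 6/11
If defective transferred: Urn II has 9 defective of 16, so P(defective|defective moved) = 9/16
If working transferred: Urn II has 8 defective of 16, so P(defective|working moved) = 1/2
By total probability: P(defective) = 5/11*9/16 + 6/11*1/2 = 93/176

93/176


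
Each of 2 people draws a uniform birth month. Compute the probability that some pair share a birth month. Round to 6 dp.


P(all different) = prod((12-i)/12 for i=0..1) = 0.916667
P(at least one match) = 1 - 0.916667 = 0.083333

0.083333


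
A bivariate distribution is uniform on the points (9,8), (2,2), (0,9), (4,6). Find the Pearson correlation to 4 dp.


Cov(X,Y) = 1.5625, Var(X) = 11.1875, Var(Y) = 7.1875
rho = Cov/(sqrt(VarX)*sqrt(VarY)) = 0.1742

0.1742


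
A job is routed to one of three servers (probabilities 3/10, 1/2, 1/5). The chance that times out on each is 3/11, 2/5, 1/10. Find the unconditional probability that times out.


P(A) = P(A|B1)P(B1) + P(A|B2)P(B2) + P(A|B3)P(B3)
= 3/11*3/10 + 2/5*1/2 + 1/10*1/5
= 9/110 + 1/5 + 1/50 = 83/275

83/275


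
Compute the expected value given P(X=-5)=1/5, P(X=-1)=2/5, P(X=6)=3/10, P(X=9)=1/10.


E[X] = sum(x * P(x))
= -5*1/5 - 1*2/5 + 6*3/10 + 9*1/10
= 13/10

13/10


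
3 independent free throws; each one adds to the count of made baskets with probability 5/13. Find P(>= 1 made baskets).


P(at least one) = 1 - P(none)
P(none) = (1 - 5/13)^3 = (8/13)^3 = 512/2197
P(at least one) = 1 - 512/2197 = 1685/2197

1685/2197


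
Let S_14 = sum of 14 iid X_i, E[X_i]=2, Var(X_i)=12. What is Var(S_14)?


By independence, Var(S_n) = n*Var(X_1) = 14*12 = 168

168


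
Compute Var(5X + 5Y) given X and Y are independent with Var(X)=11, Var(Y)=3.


Independence => Cov(X,Y)=0
Var(5X + 5Y) = 5^2*Var(X) + 5^2*Var(Y)
= 25*11 + 25*3 = 350

350


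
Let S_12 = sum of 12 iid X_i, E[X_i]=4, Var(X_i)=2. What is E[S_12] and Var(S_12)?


E[S_n] = n*mu = 12*4 = 48
Var(S_n) = n*sigma^2 = 12*2 = 24

E[S_12]=48, Var(S_12)=24


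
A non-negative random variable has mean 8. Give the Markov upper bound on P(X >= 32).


Markov: P(X >= a) <= E[X]/a
P(X >= 32) <= 8/32 = 1/4

1/4


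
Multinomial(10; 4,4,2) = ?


10! = 3628800
Denominator: 4!=24 * 4!=24 * 2!=2
Coefficient = 3628800 / 1152 = 3150

3150


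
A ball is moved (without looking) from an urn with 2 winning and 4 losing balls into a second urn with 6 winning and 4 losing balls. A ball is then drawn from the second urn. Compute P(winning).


P(transfer winning) = 2/6 = 1/3; P(transfer losing) = 2/3
If winning transferred: Urn II has 7 winning of 11, so P(winning|winning moved) = 7/11
If losing transferred: Urn II has 6 winning of 11, so P(winning|losing moved) = 6/11
By total probability: P(winning) = 1/3*7/11 + 2/3*6/11 = 19/33

19/33


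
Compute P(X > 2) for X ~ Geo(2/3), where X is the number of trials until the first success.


P(X > 2) = P(first 2 trials all fail) = (1-p)^2 = (1/3)^2 = 1/9

1/9


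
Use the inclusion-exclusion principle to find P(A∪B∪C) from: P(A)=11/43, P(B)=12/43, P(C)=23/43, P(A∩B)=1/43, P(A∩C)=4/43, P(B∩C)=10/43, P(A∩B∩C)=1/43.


P(A∪B∪C) = P(A)+P(B)+P(C) - P(AB)-P(AC)-P(BC) + P(ABC)
= 11/43+12/43+23/43 - 1/43-4/43-10/43 + 1/43
= 32/43

32/43


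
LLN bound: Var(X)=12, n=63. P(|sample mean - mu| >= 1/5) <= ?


Var(Xbar) = Var(X)/n = 12/63
Chebyshev: P(|Xbar-mu| >= 1/5) <= Var(Xbar)/(1/5)^2 = (4/21)/(1/25) = 100/21
Bound exceeds 1, so trivial bound: 1

1


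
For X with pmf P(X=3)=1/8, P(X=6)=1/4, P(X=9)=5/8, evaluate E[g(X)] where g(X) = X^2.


E[X^2] = sum(g(x)*P(x))
= 9*1/8 + 36*1/4 + 81*5/8
= 243/4

243/4


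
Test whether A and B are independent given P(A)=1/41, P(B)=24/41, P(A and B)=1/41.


P(A)*P(B) = 1/41*24/41 = 24/1681
P(A∩B) = 1/41 != 24/1681, so not independent

No, A and B are not independent


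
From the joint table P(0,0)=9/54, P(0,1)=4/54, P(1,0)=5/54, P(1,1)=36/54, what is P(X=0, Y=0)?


Read from table: P(X=0, Y=0) = 9/54 = 1/6

1/6


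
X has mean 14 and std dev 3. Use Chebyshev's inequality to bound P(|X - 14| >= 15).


k = 15/3 = 5
Chebyshev: P(|X-mu| >= k*sigma) <= 1/k^2 = 1/5^2 = 1/25

1/25


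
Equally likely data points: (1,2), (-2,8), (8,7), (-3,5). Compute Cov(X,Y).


E[X]=1, E[Y]=11/2, E[XY]=27/4
Cov(X,Y) = E[XY] - E[X]E[Y] = 27/4 - 1*11/2 = 5/4

5/4


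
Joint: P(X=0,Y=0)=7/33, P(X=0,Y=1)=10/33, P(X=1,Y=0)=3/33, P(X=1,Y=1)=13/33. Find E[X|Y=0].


P(Y=0) = 10/33
E[X|Y=0] = (0*7 + 1*3)/10 = 3/10

3/10


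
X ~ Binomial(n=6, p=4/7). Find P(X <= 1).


P(X<=1) = P(X=0) + P(X=1)
= 729/117649 + 5832/117649
= 6561/117649

6561/117649


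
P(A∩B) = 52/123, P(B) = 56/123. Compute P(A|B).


P(A|B) = P(A∩B)/P(B) = (52/123)/(56/123) = 52/56 = 13/14

13/14


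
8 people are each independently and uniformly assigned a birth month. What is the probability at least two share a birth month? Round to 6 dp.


P(all different) = prod((12-i)/12 for i=0..7) = 0.046417
P(at least one match) = 1 - 0.046417 = 0.953583

0.953583


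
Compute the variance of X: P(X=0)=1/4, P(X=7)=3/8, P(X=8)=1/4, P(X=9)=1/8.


E[X] = 23/4, E[X^2] = 89/2
Var(X) = E[X^2] - (E[X])^2 = 89/2 - (23/4)^2 = 183/16

183/16


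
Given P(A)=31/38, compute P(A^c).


P(A') = 1 - P(A) = 1 - 31/38 = 7/38

7/38


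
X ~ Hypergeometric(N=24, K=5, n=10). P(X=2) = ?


P(X=2) = C(5,2)*C(19,8) / C(24,10)
= 10*75582 / 1961256
= 755820/1961256 = 195/506

195/506


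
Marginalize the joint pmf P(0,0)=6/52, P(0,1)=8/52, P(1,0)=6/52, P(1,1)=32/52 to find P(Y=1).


P(Y=1) = P(0,1)+P(1,1) = 8/52 + 32/52 = 40/52 = 10/13

10/13


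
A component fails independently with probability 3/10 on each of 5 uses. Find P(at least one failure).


P(at least one) = 1 - P(none)
P(none) = (1 - 3/10)^5 = (7/10)^5 = 16807/100000
P(at least one) = 1 - 16807/100000 = 83193/100000

83193/100000


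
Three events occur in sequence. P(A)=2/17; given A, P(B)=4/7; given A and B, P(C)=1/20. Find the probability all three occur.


P(A∩B∩C) = P(A) * P(B|A) * P(C|A∩B)
= 2/17 * 4/7 * 1/20
= 8/119 * 1/20 = 2/595

2/595


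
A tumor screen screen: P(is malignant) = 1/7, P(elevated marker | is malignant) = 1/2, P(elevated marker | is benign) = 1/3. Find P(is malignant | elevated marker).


P(A) = P(A|B)P(B) + P(A|B')P(B') = 1/2*1/7 + 1/3*6/7 = 5/14
P(B|A) = P(A|B)P(B)/P(A) = (1/14)/(5/14) = 1/5

1/5


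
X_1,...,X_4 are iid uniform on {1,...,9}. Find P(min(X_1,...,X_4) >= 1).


P(min >= 1) = P(all X_i >= 1) = (P(X_1 >= 1))^4
= (9/9)^4 = 1^4 = 1

1


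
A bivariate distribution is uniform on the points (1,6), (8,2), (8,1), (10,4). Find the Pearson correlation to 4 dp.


Cov(X,Y) = -4.4375, Var(X) = 11.6875, Var(Y) = 3.6875
rho = Cov/(sqrt(VarX)*sqrt(VarY)) = -0.6759

-0.6759


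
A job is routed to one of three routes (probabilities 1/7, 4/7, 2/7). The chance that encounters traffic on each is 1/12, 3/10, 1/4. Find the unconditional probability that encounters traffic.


P(A) = P(A|B1)P(B1) + P(A|B2)P(B2) + P(A|B3)P(B3)
= 1/12*1/7 + 3/10*4/7 + 1/4*2/7
= 1/84 + 6/35 + 1/14 = 107/420

107/420


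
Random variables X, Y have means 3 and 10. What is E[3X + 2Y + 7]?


E[3X + 2Y + 7] = 3*E[X] + 2*E[Y] + 7
= (3)*(3) + (2)*(10) + (7)
= 9 + 20 + 7 = 36

36


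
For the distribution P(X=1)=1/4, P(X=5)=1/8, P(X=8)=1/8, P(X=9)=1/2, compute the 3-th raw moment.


E[X^3] = sum(x^3 * P(x))
= 1*1/4 + 125*1/8 + 512*1/8 + 729*1/2
= 3555/8

3555/8


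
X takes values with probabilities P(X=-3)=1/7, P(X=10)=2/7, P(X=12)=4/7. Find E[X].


E[X] = sum(x * P(x))
= -3*1/7 + 10*2/7 + 12*4/7
= 65/7

65/7


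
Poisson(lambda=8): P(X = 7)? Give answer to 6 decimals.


P(X=7) = e^(-8) * 8^7 / 7!
≈ 0.0003354626279 * 2097152 / 5040
≈ 0.139587

0.139587


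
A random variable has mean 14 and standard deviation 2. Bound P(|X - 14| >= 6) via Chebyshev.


k = 6/2 = 3
Chebyshev: P(|X-mu| >= k*sigma) <= 1/k^2 = 1/3^2 = 1/9

1/9


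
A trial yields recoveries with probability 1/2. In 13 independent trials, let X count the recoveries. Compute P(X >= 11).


P(X>=11) = P(X=11) + P(X=12) + P(X=13)
= 39/4096 + 13/8192 + 1/8192
= 23/2048

23/2048


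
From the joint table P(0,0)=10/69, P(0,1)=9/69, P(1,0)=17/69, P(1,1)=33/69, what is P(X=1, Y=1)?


Read from table: P(X=1, Y=1) = 33/69 = 11/23

11/23


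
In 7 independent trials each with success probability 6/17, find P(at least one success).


P(at least one) = 1 - P(none)
P(none) = (1 - 6/17)^7 = (11/17)^7 = 19487171/410338673
P(at least one) = 1 - 19487171/410338673 = 390851502/410338673

390851502/410338673


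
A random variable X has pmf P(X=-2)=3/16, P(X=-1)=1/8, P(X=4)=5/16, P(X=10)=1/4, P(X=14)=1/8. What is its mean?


E[X] = sum(x * P(x))
= -2*3/16 - 1*1/8 + 4*5/16 + 10*1/4 + 14*1/8
= 5

5


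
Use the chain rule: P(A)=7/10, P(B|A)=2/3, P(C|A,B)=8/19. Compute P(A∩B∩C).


P(A∩B∩C) = P(A) * P(B|A) * P(C|A∩B)
= 7/10 * 2/3 * 8/19
= 7/15 * 8/19 = 56/285

56/285


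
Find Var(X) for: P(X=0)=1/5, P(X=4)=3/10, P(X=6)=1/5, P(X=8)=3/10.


E[X] = 24/5, E[X^2] = 156/5
Var(X) = E[X^2] - (E[X])^2 = 156/5 - (24/5)^2 = 204/25

204/25


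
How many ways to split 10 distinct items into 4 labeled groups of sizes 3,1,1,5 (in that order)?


10! = 3628800
Denominator: 3!=6 * 1!=1 * 1!=1 * 5!=120
Coefficient = 3628800 / 720 = 5040

5040


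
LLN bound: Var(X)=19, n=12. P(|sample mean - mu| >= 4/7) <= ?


Var(Xbar) = Var(X)/n = 19/12
Chebyshev: P(|Xbar-mu| >= 4/7) <= Var(Xbar)/(4/7)^2 = (19/12)/(16/49) = 931/192
Bound exceeds 1, so trivial bound: 1

1


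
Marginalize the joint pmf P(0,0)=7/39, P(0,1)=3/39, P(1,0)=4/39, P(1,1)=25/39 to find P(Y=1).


P(Y=1) = P(0,1)+P(1,1) = 3/39 + 25/39 = 28/39

28/39


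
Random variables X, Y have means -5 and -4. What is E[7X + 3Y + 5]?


E[7X + 3Y + 5] = 7*E[X] + 3*E[Y] + 5
= (7)*(-5) + (3)*(-4) + (5)
= -35 - 12 + 5 = -42

-42


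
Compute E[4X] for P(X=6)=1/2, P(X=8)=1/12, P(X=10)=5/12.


E[4X] = sum(g(x)*P(x))
= 24*1/2 + 32*1/12 + 40*5/12
= 94/3

94/3


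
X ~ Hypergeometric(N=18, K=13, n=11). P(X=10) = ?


P(X=10) = C(13,10)*C(5,1) / C(18,11)
= 286*5 / 31824
= 1430/31824 = 55/1224

55/1224


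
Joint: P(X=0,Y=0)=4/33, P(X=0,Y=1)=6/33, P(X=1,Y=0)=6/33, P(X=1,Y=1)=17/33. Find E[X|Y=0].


P(Y=0) = 10/33
E[X|Y=0] = (0*4 + 1*6)/10 = 6/10 = 3/5

3/5


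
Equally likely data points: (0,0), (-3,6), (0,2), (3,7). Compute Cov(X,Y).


E[X]=0, E[Y]=15/4, E[XY]=3/4
Cov(X,Y) = E[XY] - E[X]E[Y] = 3/4 - 0*15/4 = 3/4

3/4


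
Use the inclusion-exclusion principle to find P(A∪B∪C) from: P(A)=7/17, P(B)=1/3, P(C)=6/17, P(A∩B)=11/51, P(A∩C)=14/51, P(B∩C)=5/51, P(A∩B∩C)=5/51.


P(A∪B∪C) = P(A)+P(B)+P(C) - P(AB)-P(AC)-P(BC) + P(ABC)
= 7/17+1/3+6/17 - 11/51-14/51-5/51 + 5/51
= 31/51

31/51


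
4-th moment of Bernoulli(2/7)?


For Bernoulli: X in {0,1}
E[X^4] = 0^4*(1-2/7) + 1^4*2/7 = 2/7

2/7


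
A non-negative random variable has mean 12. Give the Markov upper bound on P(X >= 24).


Markov: P(X >= a) <= E[X]/a
P(X >= 24) <= 12/24 = 1/2

1/2


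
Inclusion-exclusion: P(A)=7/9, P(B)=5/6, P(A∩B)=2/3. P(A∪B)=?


P(A∪B) = P(A) + P(B) - P(A∩B)
= 7/9 + 5/6 - 2/3 = 17/18

17/18


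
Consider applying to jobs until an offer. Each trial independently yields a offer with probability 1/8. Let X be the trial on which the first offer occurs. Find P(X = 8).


P(X=8) = (1-p)^7 * p = (7/8)^7 * 1/8
= 823543/2097152 * 1/8 = 823543/16777216

823543/16777216


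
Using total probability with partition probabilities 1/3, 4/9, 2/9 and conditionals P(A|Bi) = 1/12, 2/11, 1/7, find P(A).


P(A) = P(A|B1)P(B1) + P(A|B2)P(B2) + P(A|B3)P(B3)
= 1/12*1/3 + 2/11*4/9 + 1/7*2/9
= 1/36 + 8/99 + 2/63 = 389/2772

389/2772


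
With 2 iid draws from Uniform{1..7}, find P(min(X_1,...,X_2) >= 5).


P(min >= 5) = P(all X_i >= 5) = (P(X_1 >= 5))^2
= (3/7)^2 = 9/49

9/49


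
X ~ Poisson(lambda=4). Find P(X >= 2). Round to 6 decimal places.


P(X>=2) = 1 - P(X<=1) = 1 - (e^(-4)*4^0/0! + e^(-4)*4^1/1!)
≈ 1 - (0.0183156389 + 0.0732625556)
= 1 - 0.0915781945 = 0.9084218055
≈ 0.908422

0.908422


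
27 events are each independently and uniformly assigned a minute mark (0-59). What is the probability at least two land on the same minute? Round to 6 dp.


P(all different) = prod((60-i)/60 for i=0..26) = 0.000936
P(at least one match) = 1 - 0.000936 = 0.999064

0.999064


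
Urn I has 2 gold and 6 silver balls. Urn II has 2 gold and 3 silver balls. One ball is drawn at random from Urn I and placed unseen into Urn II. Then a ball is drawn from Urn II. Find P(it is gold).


P(transfer gold) = 2/8 = 1/4; P(transfer silver) = 3/4
If gold transferred: Urn II has 3 gold of 6, so P(gold|gold moved) = 1/2
If silver transferred: Urn II has 2 gold of 6, so P(gold|silver moved) = 1/3
By total probability: P(gold) = 1/4*1/2 + 3/4*1/3 = 3/8

3/8


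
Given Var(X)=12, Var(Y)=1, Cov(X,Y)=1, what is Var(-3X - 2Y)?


Var(-3X - 2Y) = (-3)^2*Var(X) + (-2)^2*Var(Y) + 2*(-3)*(-2)*Cov(X,Y)
= 9*12 + 4*1 + 12*1
= 108 + 4 + 12 = 124

124


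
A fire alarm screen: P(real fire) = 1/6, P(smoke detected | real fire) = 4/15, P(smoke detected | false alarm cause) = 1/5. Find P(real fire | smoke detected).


P(A) = P(A|B)P(B) + P(A|B')P(B') = 4/15*1/6 + 1/5*5/6 = 19/90
P(B|A) = P(A|B)P(B)/P(A) = (2/45)/(19/90) = 4/19

4/19


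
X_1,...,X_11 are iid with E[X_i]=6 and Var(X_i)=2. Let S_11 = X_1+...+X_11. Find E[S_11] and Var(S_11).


E[S_n] = n*mu = 11*6 = 66
Var(S_n) = n*sigma^2 = 11*2 = 22

E[S_11]=66, Var(S_11)=22


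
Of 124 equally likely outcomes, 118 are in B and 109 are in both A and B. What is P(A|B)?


P(A|B) = P(A∩B)/P(B) = (109/124)/(118/124) = 109/118

109/118


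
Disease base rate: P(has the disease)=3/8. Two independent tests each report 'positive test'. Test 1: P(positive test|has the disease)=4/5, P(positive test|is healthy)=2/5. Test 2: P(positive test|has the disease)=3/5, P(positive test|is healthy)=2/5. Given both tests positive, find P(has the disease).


After test 1: P(+) = 4/5*3/8 + 2/5*5/8 = 11/20
P(B|+) = (3/10)/(11/20) = 6/11
After test 2 (use post1 as new prior): P(+) = 3/5*6/11 + 2/5*5/11 = 28/55
P(B|+,+) = (18/55)/(28/55) = 9/14

9/14


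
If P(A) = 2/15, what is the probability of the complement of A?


P(A') = 1 - P(A) = 1 - 2/15 = 13/15

13/15


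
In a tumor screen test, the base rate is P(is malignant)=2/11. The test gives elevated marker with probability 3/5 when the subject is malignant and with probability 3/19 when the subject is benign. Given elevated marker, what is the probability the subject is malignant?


P(A) = P(A|B)P(B) + P(A|B')P(B') = 3/5*2/11 + 3/19*9/11 = 249/1045
P(B|A) = P(A|B)P(B)/P(A) = (6/55)/(249/1045) = 38/83

38/83


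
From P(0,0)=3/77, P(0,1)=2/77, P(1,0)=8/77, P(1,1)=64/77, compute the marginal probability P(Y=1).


P(Y=1) = P(0,1)+P(1,1) = 2/77 + 64/77 = 66/77 = 6/7

6/7


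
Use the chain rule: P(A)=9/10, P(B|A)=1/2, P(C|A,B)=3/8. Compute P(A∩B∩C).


P(A∩B∩C) = P(A) * P(B|A) * P(C|A∩B)
= 9/10 * 1/2 * 3/8
= 9/20 * 3/8 = 27/160

27/160


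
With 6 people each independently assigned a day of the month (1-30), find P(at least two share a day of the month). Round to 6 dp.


P(all different) = prod((30-i)/30 for i=0..5) = 0.586444
P(at least one match) = 1 - 0.586444 = 0.413556

0.413556


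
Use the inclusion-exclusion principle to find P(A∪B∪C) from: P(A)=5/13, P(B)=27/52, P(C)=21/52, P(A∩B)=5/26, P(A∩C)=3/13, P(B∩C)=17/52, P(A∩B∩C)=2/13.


P(A∪B∪C) = P(A)+P(B)+P(C) - P(AB)-P(AC)-P(BC) + P(ABC)
= 5/13+27/52+21/52 - 5/26-3/13-17/52 + 2/13
= 37/52

37/52


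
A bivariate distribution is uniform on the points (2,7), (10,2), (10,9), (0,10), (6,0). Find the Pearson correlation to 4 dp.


Cov(X,Y) = -6.5600, Var(X) = 16.6400, Var(Y) = 15.4400
rho = Cov/(sqrt(VarX)*sqrt(VarY)) = -0.4093

-0.4093


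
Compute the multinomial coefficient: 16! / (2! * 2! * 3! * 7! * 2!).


16! = 20922789888000
Denominator: 2!=2 * 2!=2 * 3!=6 * 7!=5040 * 2!=2
Coefficient = 20922789888000 / 241920 = 86486400

86486400


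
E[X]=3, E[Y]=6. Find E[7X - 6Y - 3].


E[7X - 6Y - 3] = 7*E[X] - 6*E[Y] - 3
= (7)*(3) + (-6)*(6) + (-3)
= 21 - 36 - 3 = -18

-18


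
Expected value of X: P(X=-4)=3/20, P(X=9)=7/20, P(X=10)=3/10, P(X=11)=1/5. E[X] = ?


E[X] = sum(x * P(x))
= -4*3/20 + 9*7/20 + 10*3/10 + 11*1/5
= 31/4

31/4


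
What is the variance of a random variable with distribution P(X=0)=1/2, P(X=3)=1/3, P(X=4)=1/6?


E[X] = 5/3, E[X^2] = 17/3
Var(X) = E[X^2] - (E[X])^2 = 17/3 - (5/3)^2 = 26/9

26/9


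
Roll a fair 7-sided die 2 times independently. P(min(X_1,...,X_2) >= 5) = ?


P(min >= 5) = P(all X_i >= 5) = (P(X_1 >= 5))^2
= (3/7)^2 = 9/49

9/49


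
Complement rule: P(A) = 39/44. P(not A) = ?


P(A') = 1 - P(A) = 1 - 39/44 = 5/44

5/44


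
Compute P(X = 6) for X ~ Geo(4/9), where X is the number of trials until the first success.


P(X=6) = (1-p)^5 * p = (5/9)^5 * 4/9
= 3125/59049 * 4/9 = 12500/531441

12500/531441


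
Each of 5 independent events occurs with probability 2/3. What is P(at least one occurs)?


P(at least one) = 1 - P(none)
P(none) = (1 - 2/3)^5 = (1/3)^5 = 1/243
P(at least one) = 1 - 1/243 = 242/243

242/243


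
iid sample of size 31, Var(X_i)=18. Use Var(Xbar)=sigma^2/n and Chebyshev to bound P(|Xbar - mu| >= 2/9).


Var(Xbar) = Var(X)/n = 18/31
Chebyshev: P(|Xbar-mu| >= 2/9) <= Var(Xbar)/(2/9)^2 = (18/31)/(4/81) = 729/62
Bound exceeds 1, so trivial bound: 1

1


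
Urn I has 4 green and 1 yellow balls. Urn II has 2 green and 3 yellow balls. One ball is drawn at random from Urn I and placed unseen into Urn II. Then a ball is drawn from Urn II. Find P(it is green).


P(transfer green) = 4/5; P(transfer yellow) = 1/5
If green transferred: Urn II has 3 green of 6, so P(green|green moved) = 1/2
If yellow transferred: Urn II has 2 green of 6, so P(green|yellow moved) = 1/3
By total probability: P(green) = 4/5*1/2 + 1/5*1/3 = 7/15

7/15


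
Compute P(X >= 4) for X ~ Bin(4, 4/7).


P(X>=4) = P(X=4)
= 256/2401
= 256/2401

256/2401


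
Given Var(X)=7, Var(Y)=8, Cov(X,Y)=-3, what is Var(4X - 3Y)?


Var(4X - 3Y) = 4^2*Var(X) + (-3)^2*Var(Y) + 2*4*(-3)*Cov(X,Y)
= 16*7 + 9*8 - 24*(-3)
= 112 + 72 + 72 = 256

256


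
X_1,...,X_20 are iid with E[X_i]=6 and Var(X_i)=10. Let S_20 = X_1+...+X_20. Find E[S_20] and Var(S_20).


E[S_n] = n*mu = 20*6 = 120
Var(S_n) = n*sigma^2 = 20*10 = 200

E[S_20]=120, Var(S_20)=200


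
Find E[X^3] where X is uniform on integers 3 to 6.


E[X^3] = (1/4) * sum(x^3 for x=3..6)
= 432/4 = 108

108


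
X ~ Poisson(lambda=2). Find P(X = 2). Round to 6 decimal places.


P(X=2) = e^(-2) * 2^2 / 2!
≈ 0.1353352832 * 4 / 2
≈ 0.270671

0.270671


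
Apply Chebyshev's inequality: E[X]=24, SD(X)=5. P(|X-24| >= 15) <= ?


k = 15/5 = 3
Chebyshev: P(|X-mu| >= k*sigma) <= 1/k^2 = 1/3^2 = 1/9

1/9


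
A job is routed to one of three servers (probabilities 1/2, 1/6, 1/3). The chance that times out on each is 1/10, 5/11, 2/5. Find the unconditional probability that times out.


P(A) = P(A|B1)P(B1) + P(A|B2)P(B2) + P(A|B3)P(B3)
= 1/10*1/2 + 5/11*1/6 + 2/5*1/3
= 1/20 + 5/66 + 2/15 = 57/220

57/220


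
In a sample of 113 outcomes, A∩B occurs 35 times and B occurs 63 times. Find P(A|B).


P(A|B) = P(A∩B)/P(B) = (35/113)/(63/113) = 35/63 = 5/9

5/9


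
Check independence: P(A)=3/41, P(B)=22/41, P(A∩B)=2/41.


P(A)*P(B) = 3/41*22/41 = 66/1681
P(A∩B) = 2/41 != 66/1681, so not independent

No, A and B are not independent


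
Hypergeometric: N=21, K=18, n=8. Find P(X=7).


P(X=7) = C(18,7)*C(3,1) / C(21,8)
= 31824*3 / 203490
= 95472/203490 = 312/665

312/665


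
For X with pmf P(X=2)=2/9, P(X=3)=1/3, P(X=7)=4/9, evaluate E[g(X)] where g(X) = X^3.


E[X^3] = sum(g(x)*P(x))
= 8*2/9 + 27*1/3 + 343*4/9
= 1469/9

1469/9


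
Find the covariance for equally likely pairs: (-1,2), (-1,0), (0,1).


E[X]=-2/3, E[Y]=1, E[XY]=-2/3
Cov(X,Y) = E[XY] - E[X]E[Y] = -2/3 + 2/3*1 = 0

0


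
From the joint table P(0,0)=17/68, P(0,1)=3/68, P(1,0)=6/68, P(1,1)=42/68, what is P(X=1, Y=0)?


Read from table: P(X=1, Y=0) = 6/68 = 3/34

3/34


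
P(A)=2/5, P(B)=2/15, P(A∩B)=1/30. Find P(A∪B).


P(A∪B) = P(A) + P(B) - P(A∩B)
= 2/5 + 2/15 - 1/30 = 1/2

1/2


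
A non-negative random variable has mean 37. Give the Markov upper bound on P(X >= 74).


Markov: P(X >= a) <= E[X]/a
P(X >= 74) <= 37/74 = 1/2

1/2


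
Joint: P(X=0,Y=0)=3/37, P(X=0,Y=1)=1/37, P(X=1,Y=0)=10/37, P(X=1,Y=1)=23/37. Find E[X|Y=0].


P(Y=0) = 13/37
E[X|Y=0] = (0*3 + 1*10)/13 = 10/13

10/13


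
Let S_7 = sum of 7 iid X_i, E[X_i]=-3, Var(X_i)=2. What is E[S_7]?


E[S_n] = n*E[X_1] = 7*-3 = -21

-21


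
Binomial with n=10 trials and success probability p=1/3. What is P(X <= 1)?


P(X<=1) = P(X=0) + P(X=1)
= 1024/59049 + 5120/59049
= 2048/19683

2048/19683


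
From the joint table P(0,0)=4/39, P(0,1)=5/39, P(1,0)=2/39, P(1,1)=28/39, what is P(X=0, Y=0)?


Read from table: P(X=0, Y=0) = 4/39

4/39


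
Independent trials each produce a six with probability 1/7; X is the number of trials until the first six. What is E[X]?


For geometric (trials until first success), E[X] = 1/p = 1/(1/7) = 7

7


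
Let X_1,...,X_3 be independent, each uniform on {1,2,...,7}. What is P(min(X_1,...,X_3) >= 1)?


P(min >= 1) = P(all X_i >= 1) = (P(X_1 >= 1))^3
= (7/7)^3 = 1^3 = 1

1


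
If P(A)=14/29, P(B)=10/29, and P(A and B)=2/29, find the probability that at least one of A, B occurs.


P(A∪B) = P(A) + P(B) - P(A∩B)
= 14/29 + 10/29 - 2/29 = 22/29

22/29


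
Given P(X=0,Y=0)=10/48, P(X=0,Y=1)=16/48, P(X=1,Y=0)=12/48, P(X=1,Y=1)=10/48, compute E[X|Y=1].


P(Y=1) = 26/48
E[X|Y=1] = (0*16 + 1*10)/26 = 10/26 = 5/13

5/13


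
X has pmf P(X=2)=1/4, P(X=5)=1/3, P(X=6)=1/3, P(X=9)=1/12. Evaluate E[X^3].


E[X^3] = sum(x^3 * P(x))
= 8*1/4 + 125*1/3 + 216*1/3 + 729*1/12
= 2117/12

2117/12


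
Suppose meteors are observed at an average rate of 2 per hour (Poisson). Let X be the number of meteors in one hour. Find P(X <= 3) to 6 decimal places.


P(X<=3) = e^(-2)*2^0/0! + e^(-2)*2^1/1! + e^(-2)*2^2/2! + e^(-2)*2^3/3!
≈ 0.1353352832 + 0.2706705665 + 0.2706705665 + 0.1804470443
= 0.8571234605
≈ 0.857123

0.857123


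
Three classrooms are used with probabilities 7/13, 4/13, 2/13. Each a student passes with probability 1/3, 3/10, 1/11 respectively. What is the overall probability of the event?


P(A) = P(A|B1)P(B1) + P(A|B2)P(B2) + P(A|B3)P(B3)
= 1/3*7/13 + 3/10*4/13 + 1/11*2/13
= 7/39 + 6/65 + 2/143 = 613/2145

613/2145


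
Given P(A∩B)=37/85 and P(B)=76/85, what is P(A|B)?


P(A|B) = P(A∩B)/P(B) = (37/85)/(76/85) = 37/76

37/76


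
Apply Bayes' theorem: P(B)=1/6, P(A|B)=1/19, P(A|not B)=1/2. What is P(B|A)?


P(A) = P(A|B)P(B) + P(A|B')P(B') = 1/19*1/6 + 1/2*5/6 = 97/228
P(B|A) = P(A|B)P(B)/P(A) = (1/114)/(97/228) = 2/97

2/97


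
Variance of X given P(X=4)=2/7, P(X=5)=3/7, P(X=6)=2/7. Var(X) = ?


E[X] = 5, E[X^2] = 179/7
Var(X) = E[X^2] - (E[X])^2 = 179/7 - (5)^2 = 4/7

4/7


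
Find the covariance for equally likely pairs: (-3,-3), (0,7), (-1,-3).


E[X]=-4/3, E[Y]=1/3, E[XY]=4
Cov(X,Y) = E[XY] - E[X]E[Y] = 4 + 4/3*1/3 = 40/9

40/9


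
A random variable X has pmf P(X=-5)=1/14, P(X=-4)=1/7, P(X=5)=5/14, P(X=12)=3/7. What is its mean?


E[X] = sum(x * P(x))
= -5*1/14 - 4*1/7 + 5*5/14 + 12*3/7
= 6

6


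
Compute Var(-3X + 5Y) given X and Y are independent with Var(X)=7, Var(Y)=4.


Independence => Cov(X,Y)=0
Var(-3X + 5Y) = (-3)^2*Var(X) + 5^2*Var(Y)
= 9*7 + 25*4 = 163

163


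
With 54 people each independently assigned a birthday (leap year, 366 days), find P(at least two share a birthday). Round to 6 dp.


P(all different) = prod((366-i)/366 for i=0..53) = 0.016316
P(at least one match) = 1 - 0.016316 = 0.983684

0.983684


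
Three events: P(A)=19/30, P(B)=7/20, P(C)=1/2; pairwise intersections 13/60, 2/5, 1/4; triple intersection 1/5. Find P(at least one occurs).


P(A∪B∪C) = P(A)+P(B)+P(C) - P(AB)-P(AC)-P(BC) + P(ABC)
= 19/30+7/20+1/2 - 13/60-2/5-1/4 + 1/5
= 49/60

49/60


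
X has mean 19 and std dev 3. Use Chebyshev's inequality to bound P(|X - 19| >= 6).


k = 6/3 = 2
Chebyshev: P(|X-mu| >= k*sigma) <= 1/k^2 = 1/2^2 = 1/4

1/4


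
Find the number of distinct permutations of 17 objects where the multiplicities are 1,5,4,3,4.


17! = 355687428096000
Denominator: 1!=1 * 5!=120 * 4!=24 * 3!=6 * 4!=24
Coefficient = 355687428096000 / 414720 = 857656800

857656800


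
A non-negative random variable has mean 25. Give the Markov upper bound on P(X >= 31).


Markov: P(X >= a) <= E[X]/a
P(X >= 31) <= 25/31

25/31


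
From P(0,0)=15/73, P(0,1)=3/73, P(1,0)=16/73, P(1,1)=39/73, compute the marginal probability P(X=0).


P(X=0) = P(0,0)+P(0,1) = 15/73 + 3/73 = 18/73

18/73


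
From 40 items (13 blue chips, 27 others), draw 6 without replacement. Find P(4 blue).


P(X=4) = C(13,4)*C(27,2) / C(40,6)
= 715*351 / 3838380
= 250965/3838380 = 1287/19684

1287/19684


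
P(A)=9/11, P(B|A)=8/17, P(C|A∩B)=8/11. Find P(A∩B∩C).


P(A∩B∩C) = P(A) * P(B|A) * P(C|A∩B)
= 9/11 * 8/17 * 8/11
= 72/187 * 8/11 = 576/2057

576/2057


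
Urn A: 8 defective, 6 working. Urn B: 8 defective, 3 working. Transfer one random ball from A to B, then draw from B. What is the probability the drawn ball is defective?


P(transfer defective) = 8/14 = 4/7; P(transfer working) = 3/7
If defective transferred: Urn II has 9 defective of 12, so P(defective|defective moved) = 3/4
If working transferred: Urn II has 8 defective of 12, so P(defective|working moved) = 2/3
By total probability: P(defective) = 4/7*3/4 + 3/7*2/3 = 5/7

5/7


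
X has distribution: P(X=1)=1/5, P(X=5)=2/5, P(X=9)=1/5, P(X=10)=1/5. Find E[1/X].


E[1/X] = sum(g(x)*P(x))
= 1*1/5 + 1/5*2/5 + 1/9*1/5 + 1/10*1/5
= 29/90

29/90


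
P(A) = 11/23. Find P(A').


P(A') = 1 - P(A) = 1 - 11/23 = 12/23

12/23


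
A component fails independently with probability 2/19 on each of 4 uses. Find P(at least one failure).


P(at least one) = 1 - P(none)
P(none) = (1 - 2/19)^4 = (17/19)^4 = 83521/130321
P(at least one) = 1 - 83521/130321 = 46800/130321

46800/130321


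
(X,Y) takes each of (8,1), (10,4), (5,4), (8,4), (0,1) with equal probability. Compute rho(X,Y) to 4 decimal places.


Cov(X,Y) = 2.6400, Var(X) = 12.1600, Var(Y) = 2.1600
rho = Cov/(sqrt(VarX)*sqrt(VarY)) = 0.5151

0.5151


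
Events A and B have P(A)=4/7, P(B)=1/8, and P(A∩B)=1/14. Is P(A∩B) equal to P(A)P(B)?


P(A)*P(B) = 4/7*1/8 = 1/14
P(A∩B) = 1/14, which equals P(A)P(B), so independent

Yes, A and B are independent


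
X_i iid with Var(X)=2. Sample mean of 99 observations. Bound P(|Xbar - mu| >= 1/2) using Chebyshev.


Var(Xbar) = Var(X)/n = 2/99
Chebyshev: P(|Xbar-mu| >= 1/2) <= Var(Xbar)/(1/2)^2 = (2/99)/(1/4) = 8/99

8/99


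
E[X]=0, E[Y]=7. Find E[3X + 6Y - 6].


E[3X + 6Y - 6] = 3*E[X] + 6*E[Y] - 6
= (3)*(0) + (6)*(7) + (-6)
= 0 + 42 - 6 = 36

36


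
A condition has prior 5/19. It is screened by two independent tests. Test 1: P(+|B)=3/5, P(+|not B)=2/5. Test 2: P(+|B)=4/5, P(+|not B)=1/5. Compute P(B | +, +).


After test 1: P(+) = 3/5*5/19 + 2/5*14/19 = 43/95
P(B|+) = (3/19)/(43/95) = 15/43
After test 2 (use post1 as new prior): P(+) = 4/5*15/43 + 1/5*28/43 = 88/215
P(B|+,+) = (12/43)/(88/215) = 15/22

15/22


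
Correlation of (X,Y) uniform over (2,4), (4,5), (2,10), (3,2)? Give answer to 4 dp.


Cov(X,Y) = -0.9375, Var(X) = 0.6875, Var(Y) = 8.6875
rho = Cov/(sqrt(VarX)*sqrt(VarY)) = -0.3836

-0.3836


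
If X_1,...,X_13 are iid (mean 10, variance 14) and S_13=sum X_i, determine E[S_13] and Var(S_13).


E[S_n] = n*mu = 13*10 = 130
Var(S_n) = n*sigma^2 = 13*14 = 182

E[S_13]=130, Var(S_13)=182


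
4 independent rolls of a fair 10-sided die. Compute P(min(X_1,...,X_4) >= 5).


P(min >= 5) = P(all X_i >= 5) = (P(X_1 >= 5))^4
= (6/10)^4 = (3/5)^4 = 81/625

81/625
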